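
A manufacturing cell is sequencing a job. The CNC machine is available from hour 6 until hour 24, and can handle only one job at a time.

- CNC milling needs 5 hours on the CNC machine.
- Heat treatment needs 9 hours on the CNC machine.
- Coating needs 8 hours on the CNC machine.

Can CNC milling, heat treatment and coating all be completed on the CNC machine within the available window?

No

The CNC machine window is 24 − 6 = 18 hours.
Running back to back, the jobs need 5 + 9 + 8 = 22 hours on the CNC machine.
Since 22 > 18, they cannot all fit.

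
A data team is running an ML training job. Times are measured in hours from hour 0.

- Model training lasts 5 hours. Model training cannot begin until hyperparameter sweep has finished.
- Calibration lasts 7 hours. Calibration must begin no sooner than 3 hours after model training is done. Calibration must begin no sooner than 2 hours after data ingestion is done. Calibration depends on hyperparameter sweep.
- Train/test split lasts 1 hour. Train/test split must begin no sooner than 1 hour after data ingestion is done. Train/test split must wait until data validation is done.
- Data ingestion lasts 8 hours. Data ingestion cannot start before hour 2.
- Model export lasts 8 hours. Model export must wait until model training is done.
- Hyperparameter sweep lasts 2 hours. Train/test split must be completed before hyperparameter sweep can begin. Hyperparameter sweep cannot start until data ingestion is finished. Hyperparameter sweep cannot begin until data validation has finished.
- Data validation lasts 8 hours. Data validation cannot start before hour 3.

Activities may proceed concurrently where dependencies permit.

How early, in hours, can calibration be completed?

29

After its own release at hour 3, data validation can start at hour 3 and finishes at hour 11.
Data ingestion waits on its own release at hour 2, so it starts at hour 2 and finishes at 2 + 8 = hour 10.
Train/test split has to wait for data ingestion (finishes hour 10, plus 1-hour gap → hour 11); data validation (finishes hour 11). The latest of these is hour 11, so train/test split runs hour 11 to 11 + 1 = hour 12.
Hyperparameter sweep cannot start until train/test split (finishes hour 12); data ingestion (finishes hour 10); data validation (finishes hour 11). The controlling bound is hour 12, so hyperparameter sweep finishes at 12 + 2 = hour 14.
After hyperparameter sweep (finishes hour 14), model training can start at hour 14 and finishes at hour 19.
For calibration: model training (finishes hour 19, plus 3-hour gap → hour 22); data ingestion (finishes hour 10, plus 2-hour gap → hour 12); hyperparameter sweep (finishes hour 14). Taking the maximum gives a start of hour 22, and it finishes at 22 + 7 = hour 29.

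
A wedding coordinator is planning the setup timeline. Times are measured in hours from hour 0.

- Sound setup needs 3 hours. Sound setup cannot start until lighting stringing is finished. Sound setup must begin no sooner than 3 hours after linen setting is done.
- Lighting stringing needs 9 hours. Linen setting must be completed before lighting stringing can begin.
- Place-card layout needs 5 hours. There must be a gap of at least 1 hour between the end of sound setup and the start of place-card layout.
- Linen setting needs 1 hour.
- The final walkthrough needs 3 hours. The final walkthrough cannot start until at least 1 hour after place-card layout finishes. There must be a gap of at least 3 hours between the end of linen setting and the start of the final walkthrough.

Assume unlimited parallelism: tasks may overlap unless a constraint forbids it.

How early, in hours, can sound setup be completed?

13

Linen setting has no prerequisites, so it starts at hour 0 and finishes at hour 1.
Lighting stringing cannot begin until linen setting (finishes hour 1). It runs from hour 1 to 1 + 9 = hour 10.
For sound setup: lighting stringing (finishes hour 10); linen setting (finishes hour 1, plus 3-hour gap → hour 4). Taking the maximum gives a start of hour 10, and it finishes at 10 + 3 = hour 13.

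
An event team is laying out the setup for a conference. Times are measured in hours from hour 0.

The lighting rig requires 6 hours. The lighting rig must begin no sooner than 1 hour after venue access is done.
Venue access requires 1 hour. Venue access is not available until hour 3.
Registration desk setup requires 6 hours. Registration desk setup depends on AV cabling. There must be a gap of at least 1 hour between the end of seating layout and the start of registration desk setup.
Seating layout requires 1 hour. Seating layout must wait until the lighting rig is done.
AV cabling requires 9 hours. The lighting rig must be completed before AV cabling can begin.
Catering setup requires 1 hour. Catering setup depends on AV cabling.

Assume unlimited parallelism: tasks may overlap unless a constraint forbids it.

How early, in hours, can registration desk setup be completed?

26

After its own release at hour 3, venue access can start at hour 3 and finishes at hour 4.
After venue access (finishes hour 4, plus 1-hour gap → hour 5), the lighting rig can start at hour 5 and finishes at hour 11.
Seating layout waits on the lighting rig (finishes hour 11), so it starts at hour 11 and finishes at 11 + 1 = hour 12.
AV cabling waits on the lighting rig (finishes hour 11), so it starts at hour 11 and finishes at 11 + 9 = hour 20.
Registration desk setup cannot start until AV cabling (finishes hour 20); seating layout (finishes hour 12, plus 1-hour gap → hour 13). The controlling bound is hour 20, so registration desk setup finishes at 20 + 6 = hour 26.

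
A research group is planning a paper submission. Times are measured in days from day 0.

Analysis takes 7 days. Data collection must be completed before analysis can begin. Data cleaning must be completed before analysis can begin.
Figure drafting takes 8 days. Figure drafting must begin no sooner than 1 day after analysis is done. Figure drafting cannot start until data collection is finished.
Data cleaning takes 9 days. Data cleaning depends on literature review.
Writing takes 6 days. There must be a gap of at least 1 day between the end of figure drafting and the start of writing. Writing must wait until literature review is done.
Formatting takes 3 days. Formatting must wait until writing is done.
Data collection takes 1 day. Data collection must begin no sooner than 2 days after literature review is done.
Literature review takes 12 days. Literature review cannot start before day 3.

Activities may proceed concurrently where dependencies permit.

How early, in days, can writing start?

After its own release at day 3, literature review can start at day 3 and finishes at day 15.
Data cleaning waits on literature review (finishes day 15), so it starts at day 15 and finishes at 15 + 9 = day 24.
Data collection cannot begin until literature review (finishes day 15, plus 2-day gap → day 17). It runs from day 17 to 17 + 1 = day 18.
Analysis needs all of data collection (finishes day 18); data cleaning (finishes day 24). That puts its earliest start at day 24; it finishes at 24 + 7 = day 31.
Figure drafting cannot start until analysis (finishes day 31, plus 1-day gap → day 32); data collection (finishes day 18). The controlling bound is day 32, so figure drafting finishes at 32 + 8 = day 40.
Writing waits on figure drafting (finishes day 40, plus 1-day gap → day 41); literature review (finishes day 15). The latest of these is day 41, which is the earliest writing can start.

41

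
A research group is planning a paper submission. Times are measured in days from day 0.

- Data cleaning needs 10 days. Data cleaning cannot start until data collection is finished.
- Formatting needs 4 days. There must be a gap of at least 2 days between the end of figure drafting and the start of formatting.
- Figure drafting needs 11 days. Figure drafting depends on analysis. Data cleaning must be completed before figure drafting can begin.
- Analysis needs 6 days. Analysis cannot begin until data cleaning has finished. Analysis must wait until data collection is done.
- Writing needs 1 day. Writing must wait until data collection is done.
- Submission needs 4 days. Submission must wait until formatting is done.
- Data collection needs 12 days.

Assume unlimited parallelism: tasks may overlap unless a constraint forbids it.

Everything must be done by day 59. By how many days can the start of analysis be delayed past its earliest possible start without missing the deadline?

Data collection has no prerequisites, so it starts at day 0 and finishes at day 12.
Data cleaning waits on data collection (finishes day 12), so it starts at day 12 and finishes at 12 + 10 = day 22.
Analysis needs all of data cleaning (finishes day 22); data collection (finishes day 12). That puts its earliest start at day 22; it finishes at 22 + 6 = day 28.

Working backward from the deadline:
Nothing follows submission; the deadline of day 59 is its only limit. It must start by 59 − 4 = day 55.
Formatting has to be done before submission (must start by day 55). That means finishing by day 55, i.e. starting by 55 − 4 = day 51.
Since formatting (must start by day 51, minus 2-day gap → day 49) depends on it, figure drafting must finish by day 49. Backing off its 11-day duration gives a latest start of day 38.
Analysis feeds into figure drafting (must start by day 38); so analysis must finish by day 38 and therefore start by day 32.
So analysis can start as early as day 22 and as late as day 32, giving 32 − 22 = 10 days of slack.

10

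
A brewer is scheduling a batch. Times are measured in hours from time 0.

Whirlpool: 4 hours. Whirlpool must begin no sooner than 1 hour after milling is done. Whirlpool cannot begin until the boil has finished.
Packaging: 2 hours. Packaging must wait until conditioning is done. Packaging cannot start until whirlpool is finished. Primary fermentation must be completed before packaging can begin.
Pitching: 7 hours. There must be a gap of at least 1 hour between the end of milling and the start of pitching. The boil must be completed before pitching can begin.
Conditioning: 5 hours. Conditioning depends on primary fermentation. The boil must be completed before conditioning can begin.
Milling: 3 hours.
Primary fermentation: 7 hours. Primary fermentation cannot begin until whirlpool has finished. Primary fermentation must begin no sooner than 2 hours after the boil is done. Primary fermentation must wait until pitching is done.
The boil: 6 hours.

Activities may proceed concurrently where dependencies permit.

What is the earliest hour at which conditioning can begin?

The boil can start immediately at hour 0; it finishes at hour 6.
Milling can start immediately at hour 0; it finishes at hour 3.
Pitching needs all of milling (finishes hour 3, plus 1-hour gap → hour 4); the boil (finishes hour 6). That puts its earliest start at hour 6; it finishes at 6 + 7 = hour 13.
For whirlpool: milling (finishes hour 3, plus 1-hour gap → hour 4); the boil (finishes hour 6). Taking the maximum gives a start of hour 6, and it finishes at 6 + 4 = hour 10.
Primary fermentation needs all of whirlpool (finishes hour 10); the boil (finishes hour 6, plus 2-hour gap → hour 8); pitching (finishes hour 13). That puts its earliest start at hour 13; it finishes at 13 + 7 = hour 20.
Conditioning waits on primary fermentation (finishes hour 20); the boil (finishes hour 6). The latest of these is hour 20, which is the earliest conditioning can start.

20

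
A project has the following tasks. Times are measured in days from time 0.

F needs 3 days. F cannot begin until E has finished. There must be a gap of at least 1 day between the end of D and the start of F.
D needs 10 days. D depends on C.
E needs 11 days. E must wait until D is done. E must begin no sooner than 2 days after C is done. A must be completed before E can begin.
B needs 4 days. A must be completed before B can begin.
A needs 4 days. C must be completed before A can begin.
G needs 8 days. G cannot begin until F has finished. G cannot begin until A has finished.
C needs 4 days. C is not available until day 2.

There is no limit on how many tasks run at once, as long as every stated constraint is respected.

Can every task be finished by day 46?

Yes

C waits on its own release at day 2, so it starts at day 2 and finishes at 2 + 4 = day 6.
D cannot begin until C (finishes day 6). It runs from day 6 to 6 + 10 = day 16.
A waits on C (finishes day 6), so it starts at day 6 and finishes at 6 + 4 = day 10.
For E: D (finishes day 16); C (finishes day 6, plus 2-day gap → day 8); A (finishes day 10). Taking the maximum gives a start of day 16, and it finishes at 16 + 11 = day 27.
F cannot start until E (finishes day 27); D (finishes day 16, plus 1-day gap → day 17). The controlling bound is day 27, so F finishes at 27 + 3 = day 30.
G needs all of F (finishes day 30); A (finishes day 10). That puts its earliest start at day 30; it finishes at 30 + 8 = day 38.
After A (finishes day 10), B can start at day 10 and finishes at day 14.
Every task is finished by day 38, which is no later than the deadline of 46, so the schedule is feasible.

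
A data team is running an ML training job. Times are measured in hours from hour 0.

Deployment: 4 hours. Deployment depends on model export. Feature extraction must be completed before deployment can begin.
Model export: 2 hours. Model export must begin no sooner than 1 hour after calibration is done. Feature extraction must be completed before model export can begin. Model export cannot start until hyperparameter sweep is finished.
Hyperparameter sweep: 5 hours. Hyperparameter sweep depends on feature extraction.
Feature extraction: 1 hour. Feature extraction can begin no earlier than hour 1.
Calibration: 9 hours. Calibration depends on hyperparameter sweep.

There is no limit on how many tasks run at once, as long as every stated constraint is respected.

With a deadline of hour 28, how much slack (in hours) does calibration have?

Feature extraction cannot begin until its own release at hour 1. It runs from hour 1 to 1 + 1 = hour 2.
After feature extraction (finishes hour 2), hyperparameter sweep can start at hour 2 and finishes at hour 7.
Calibration waits on hyperparameter sweep (finishes hour 7), so it starts at hour 7 and finishes at 7 + 9 = hour 16.

Working backward from the deadline:
Deployment has no dependents, so it just needs to finish by hour 28. Starting by 28 − 4 = hour 24 achieves that.
Model export feeds into deployment (must start by hour 24); so model export must finish by hour 24 and therefore start by hour 22.
Calibration must finish before model export (must start by hour 22, minus 1-hour gap → hour 21). With a 9-hour duration, calibration must start by 21 − 9 = hour 12.
So calibration can start as early as hour 7 and as late as hour 12, giving 12 − 7 = 5 hours of slack.

5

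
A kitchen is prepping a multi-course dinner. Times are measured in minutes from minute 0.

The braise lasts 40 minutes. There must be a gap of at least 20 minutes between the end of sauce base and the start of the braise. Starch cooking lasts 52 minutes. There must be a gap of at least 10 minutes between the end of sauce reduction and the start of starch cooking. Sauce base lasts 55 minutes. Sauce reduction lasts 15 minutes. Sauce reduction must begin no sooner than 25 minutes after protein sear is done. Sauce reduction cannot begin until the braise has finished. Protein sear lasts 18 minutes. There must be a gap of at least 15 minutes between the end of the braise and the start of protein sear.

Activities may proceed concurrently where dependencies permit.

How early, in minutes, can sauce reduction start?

Sauce base can start immediately at minute 0; it finishes at minute 55.
After sauce base (finishes minute 55, plus 20-minute gap → minute 75), the braise can start at minute 75 and finishes at minute 115.
Protein sear waits on the braise (finishes minute 115, plus 15-minute gap → minute 130), so it starts at minute 130 and finishes at 130 + 18 = minute 148.
Sauce reduction waits on protein sear (finishes minute 148, plus 25-minute gap → minute 173); the braise (finishes minute 115). The latest of these is minute 173, which is the earliest sauce reduction can start.

173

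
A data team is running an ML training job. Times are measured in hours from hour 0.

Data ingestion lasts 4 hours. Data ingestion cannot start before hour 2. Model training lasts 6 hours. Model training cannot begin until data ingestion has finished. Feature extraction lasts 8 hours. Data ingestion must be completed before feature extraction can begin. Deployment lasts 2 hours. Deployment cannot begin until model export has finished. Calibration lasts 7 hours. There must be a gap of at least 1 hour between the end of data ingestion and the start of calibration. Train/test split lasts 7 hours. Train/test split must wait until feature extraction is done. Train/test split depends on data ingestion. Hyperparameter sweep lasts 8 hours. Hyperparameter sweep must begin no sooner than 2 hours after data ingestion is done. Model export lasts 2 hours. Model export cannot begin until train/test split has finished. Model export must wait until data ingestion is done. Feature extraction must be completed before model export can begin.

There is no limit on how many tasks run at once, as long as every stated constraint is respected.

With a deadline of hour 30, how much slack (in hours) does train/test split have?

5

Data ingestion cannot begin until its own release at hour 2. It runs from hour 2 to 2 + 4 = hour 6.
Feature extraction waits on data ingestion (finishes hour 6), so it starts at hour 6 and finishes at 6 + 8 = hour 14.
Train/test split cannot start until feature extraction (finishes hour 14); data ingestion (finishes hour 6). The controlling bound is hour 14, so train/test split finishes at 14 + 7 = hour 21.

Working backward from the deadline:
Nothing follows deployment; the deadline of hour 30 is its only limit. It must start by 30 − 2 = hour 28.
Since deployment (must start by hour 28) depends on it, model export must finish by hour 28. Backing off its 2-hour duration gives a latest start of hour 26.
Train/test split has to be done before model export (must start by hour 26). That means finishing by hour 26, i.e. starting by 26 − 7 = hour 19.
So train/test split can start as early as hour 14 and as late as hour 19, giving 19 − 14 = 5 hours of slack.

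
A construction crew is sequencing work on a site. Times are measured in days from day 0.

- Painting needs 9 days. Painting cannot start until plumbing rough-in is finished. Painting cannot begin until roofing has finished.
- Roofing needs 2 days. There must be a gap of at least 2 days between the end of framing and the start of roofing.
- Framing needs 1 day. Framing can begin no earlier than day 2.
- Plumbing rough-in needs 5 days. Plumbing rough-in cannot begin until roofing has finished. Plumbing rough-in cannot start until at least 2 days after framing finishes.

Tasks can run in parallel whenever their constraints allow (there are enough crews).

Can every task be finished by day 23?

Yes

Framing cannot begin until its own release at day 2. It runs from day 2 to 2 + 1 = day 3.
Roofing cannot begin until framing (finishes day 3, plus 2-day gap → day 5). It runs from day 5 to 5 + 2 = day 7.
Plumbing rough-in has to wait for roofing (finishes day 7); framing (finishes day 3, plus 2-day gap → day 5). The latest of these is day 7, so plumbing rough-in runs day 7 to 7 + 5 = day 12.
Painting needs all of plumbing rough-in (finishes day 12); roofing (finishes day 7). That puts its earliest start at day 12; it finishes at 12 + 9 = day 21.
Every task is finished by day 21, which is no later than the deadline of 23, so the schedule is feasible.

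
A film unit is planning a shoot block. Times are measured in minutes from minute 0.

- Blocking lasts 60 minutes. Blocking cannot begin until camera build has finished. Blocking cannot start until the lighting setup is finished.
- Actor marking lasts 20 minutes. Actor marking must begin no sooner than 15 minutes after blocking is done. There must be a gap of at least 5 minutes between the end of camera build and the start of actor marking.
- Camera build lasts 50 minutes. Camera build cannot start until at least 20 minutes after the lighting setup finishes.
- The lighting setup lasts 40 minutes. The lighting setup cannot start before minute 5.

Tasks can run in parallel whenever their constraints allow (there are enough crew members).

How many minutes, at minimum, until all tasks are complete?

After its own release at minute 5, the lighting setup can start at minute 5 and finishes at minute 45.
Camera build waits on the lighting setup (finishes minute 45, plus 20-minute gap → minute 65), so it starts at minute 65 and finishes at 65 + 50 = minute 115.
Blocking has to wait for camera build (finishes minute 115); the lighting setup (finishes minute 45). The latest of these is minute 115, so blocking runs minute 115 to 115 + 60 = minute 175.
For actor marking: blocking (finishes minute 175, plus 15-minute gap → minute 190); camera build (finishes minute 115, plus 5-minute gap → minute 120). Taking the maximum gives a start of minute 190, and it finishes at 190 + 20 = minute 210.
All tasks are finished once the last one completes. Finish times: The lighting setup at 45, Camera build at 115, Blocking at 175, Actor marking at 210. The latest is minute 210.

210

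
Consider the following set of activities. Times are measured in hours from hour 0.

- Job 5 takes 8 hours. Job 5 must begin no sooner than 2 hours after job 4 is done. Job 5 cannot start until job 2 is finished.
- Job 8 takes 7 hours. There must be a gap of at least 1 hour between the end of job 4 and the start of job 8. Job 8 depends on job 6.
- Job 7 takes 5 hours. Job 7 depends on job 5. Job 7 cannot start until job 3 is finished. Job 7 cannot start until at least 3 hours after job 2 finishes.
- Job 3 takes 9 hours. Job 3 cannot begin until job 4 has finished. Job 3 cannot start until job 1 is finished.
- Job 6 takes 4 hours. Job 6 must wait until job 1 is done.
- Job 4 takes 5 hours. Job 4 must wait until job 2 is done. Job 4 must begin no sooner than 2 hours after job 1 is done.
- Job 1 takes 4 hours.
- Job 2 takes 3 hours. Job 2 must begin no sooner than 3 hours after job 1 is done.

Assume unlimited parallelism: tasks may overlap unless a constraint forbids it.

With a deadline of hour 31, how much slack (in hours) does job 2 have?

1

Nothing blocks job 1, so it runs from hour 0 to hour 4.
Job 2 waits on job 1 (finishes hour 4, plus 3-hour gap → hour 7), so it starts at hour 7 and finishes at 7 + 3 = hour 10.

Working backward from the deadline:
Nothing follows job 7; the deadline of hour 31 is its only limit. It must start by 31 − 5 = hour 26.
Job 3 must finish before job 7 (must start by hour 26). With a 9-hour duration, job 3 must start by 26 − 9 = hour 17.
Job 5 feeds into job 7 (must start by hour 26); so job 5 must finish by hour 26 and therefore start by hour 18.
Nothing follows job 8; the deadline of hour 31 is its only limit. It must start by 31 − 7 = hour 24.
For job 4: job 3 (must start by hour 17); job 5 (must start by hour 18, minus 2-hour gap → hour 16); job 8 (must start by hour 24, minus 1-hour gap → hour 23). The most restrictive is hour 16; with a 5-hour duration, job 4 must start by hour 11.
Job 2 has several dependents: job 4 (must start by hour 11); job 5 (must start by hour 18); job 7 (must start by hour 26, minus 3-hour gap → hour 23). The earliest of those limits is hour 11, so job 2 must start by 11 − 3 = hour 8.
So job 2 can start as early as hour 7 and as late as hour 8, giving 8 − 7 = 1 hour of slack.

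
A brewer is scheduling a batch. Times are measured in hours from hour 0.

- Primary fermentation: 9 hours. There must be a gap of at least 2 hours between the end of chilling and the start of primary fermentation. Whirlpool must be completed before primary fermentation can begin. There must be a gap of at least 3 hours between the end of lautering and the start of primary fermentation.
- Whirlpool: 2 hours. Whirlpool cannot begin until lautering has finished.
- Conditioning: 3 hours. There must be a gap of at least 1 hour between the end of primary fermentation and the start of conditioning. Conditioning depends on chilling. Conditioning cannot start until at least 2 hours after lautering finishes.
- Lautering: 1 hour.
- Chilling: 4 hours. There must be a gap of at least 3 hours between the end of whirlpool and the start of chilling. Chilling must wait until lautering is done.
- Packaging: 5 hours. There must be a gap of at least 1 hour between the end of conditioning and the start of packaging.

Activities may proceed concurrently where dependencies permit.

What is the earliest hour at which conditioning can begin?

22

Nothing blocks lautering, so it runs from hour 0 to hour 1.
Whirlpool cannot begin until lautering (finishes hour 1). It runs from hour 1 to 1 + 2 = hour 3.
For chilling: whirlpool (finishes hour 3, plus 3-hour gap → hour 6); lautering (finishes hour 1). Taking the maximum gives a start of hour 6, and it finishes at 6 + 4 = hour 10.
Primary fermentation cannot start until chilling (finishes hour 10, plus 2-hour gap → hour 12); whirlpool (finishes hour 3); lautering (finishes hour 1, plus 3-hour gap → hour 4). The controlling bound is hour 12, so primary fermentation finishes at 12 + 9 = hour 21.
Conditioning waits on primary fermentation (finishes hour 21, plus 1-hour gap → hour 22); chilling (finishes hour 10); lautering (finishes hour 1, plus 2-hour gap → hour 3). The latest of these is hour 22, which is the earliest conditioning can start.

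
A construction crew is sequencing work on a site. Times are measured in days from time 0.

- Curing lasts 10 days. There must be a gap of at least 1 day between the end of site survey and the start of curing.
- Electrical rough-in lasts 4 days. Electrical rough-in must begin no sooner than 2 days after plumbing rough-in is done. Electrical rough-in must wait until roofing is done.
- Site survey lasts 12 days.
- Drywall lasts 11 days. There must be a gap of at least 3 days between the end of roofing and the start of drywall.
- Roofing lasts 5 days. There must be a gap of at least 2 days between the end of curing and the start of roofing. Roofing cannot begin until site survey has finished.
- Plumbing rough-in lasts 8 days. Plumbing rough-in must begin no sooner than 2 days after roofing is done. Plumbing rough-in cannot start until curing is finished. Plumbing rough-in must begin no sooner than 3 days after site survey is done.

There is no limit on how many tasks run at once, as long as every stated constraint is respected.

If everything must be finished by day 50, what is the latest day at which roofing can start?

29

Electrical rough-in has no dependents, so it just needs to finish by day 50. Starting by 50 − 4 = day 46 achieves that.
Since electrical rough-in (must start by day 46, minus 2-day gap → day 44) depends on it, plumbing rough-in must finish by day 44. Backing off its 8-day duration gives a latest start of day 36.
Drywall must finish by day 50; it takes 11 days, so it must start by 50 − 11 = day 39.
Roofing feeds plumbing rough-in (must start by day 36, minus 2-day gap → day 34); electrical rough-in (must start by day 46); drywall (must start by day 39, minus 3-day gap → day 36). Taking the minimum, roofing must finish by day 34 and start by 34 − 5 = day 29.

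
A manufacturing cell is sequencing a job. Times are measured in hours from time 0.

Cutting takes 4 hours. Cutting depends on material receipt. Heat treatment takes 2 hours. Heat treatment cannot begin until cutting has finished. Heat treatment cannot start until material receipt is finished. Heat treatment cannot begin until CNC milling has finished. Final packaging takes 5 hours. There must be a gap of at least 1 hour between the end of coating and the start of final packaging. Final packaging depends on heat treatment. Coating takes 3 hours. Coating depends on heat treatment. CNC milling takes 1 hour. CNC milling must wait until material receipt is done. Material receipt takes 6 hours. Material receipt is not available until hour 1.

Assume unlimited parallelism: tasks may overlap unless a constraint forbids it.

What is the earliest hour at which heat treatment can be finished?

13

Material receipt cannot begin until its own release at hour 1. It runs from hour 1 to 1 + 6 = hour 7.
After material receipt (finishes hour 7), CNC milling can start at hour 7 and finishes at hour 8.
After material receipt (finishes hour 7), cutting can start at hour 7 and finishes at hour 11.
Heat treatment cannot start until cutting (finishes hour 11); material receipt (finishes hour 7); CNC milling (finishes hour 8). The controlling bound is hour 11, so heat treatment finishes at 11 + 2 = hour 13.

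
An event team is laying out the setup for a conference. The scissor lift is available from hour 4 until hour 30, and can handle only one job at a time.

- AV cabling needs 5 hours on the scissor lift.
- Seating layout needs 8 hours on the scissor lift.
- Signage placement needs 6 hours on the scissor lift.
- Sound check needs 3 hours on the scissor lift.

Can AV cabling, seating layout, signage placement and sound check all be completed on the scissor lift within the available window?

The scissor lift window is 30 − 4 = 26 hours.
Running back to back, the jobs need 5 + 8 + 6 + 3 = 22 hours on the scissor lift.
Since 22 ≤ 26, they fit within the window.

Yes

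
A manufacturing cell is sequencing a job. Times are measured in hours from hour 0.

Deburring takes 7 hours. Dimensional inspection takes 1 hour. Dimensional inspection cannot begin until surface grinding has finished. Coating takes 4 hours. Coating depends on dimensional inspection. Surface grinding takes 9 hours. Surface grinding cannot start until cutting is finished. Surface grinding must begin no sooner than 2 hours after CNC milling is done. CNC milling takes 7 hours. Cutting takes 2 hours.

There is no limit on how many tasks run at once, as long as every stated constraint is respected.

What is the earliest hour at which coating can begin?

19

CNC milling can start immediately at hour 0; it finishes at hour 7.
Cutting can start immediately at hour 0; it finishes at hour 2.
Surface grinding has to wait for cutting (finishes hour 2); CNC milling (finishes hour 7, plus 2-hour gap → hour 9). The latest of these is hour 9, so surface grinding runs hour 9 to 9 + 9 = hour 18.
After surface grinding (finishes hour 18), dimensional inspection can start at hour 18 and finishes at hour 19.
Coating waits on dimensional inspection (finishes hour 19), so the earliest it can start is hour 19.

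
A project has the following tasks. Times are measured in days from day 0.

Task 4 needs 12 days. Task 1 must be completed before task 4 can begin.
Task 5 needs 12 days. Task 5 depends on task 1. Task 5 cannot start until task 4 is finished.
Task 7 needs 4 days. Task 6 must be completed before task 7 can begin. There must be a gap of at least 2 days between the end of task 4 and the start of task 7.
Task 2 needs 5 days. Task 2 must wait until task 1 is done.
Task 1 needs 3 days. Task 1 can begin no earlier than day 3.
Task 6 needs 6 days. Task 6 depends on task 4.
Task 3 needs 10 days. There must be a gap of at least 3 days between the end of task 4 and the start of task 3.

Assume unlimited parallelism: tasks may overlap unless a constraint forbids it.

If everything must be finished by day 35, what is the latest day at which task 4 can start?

10

Nothing follows task 3; the deadline of day 35 is its only limit. It must start by 35 − 10 = day 25.
Nothing follows task 5; the deadline of day 35 is its only limit. It must start by 35 − 12 = day 23.
To finish by day 35, task 7 (duration 4) must start no later than day 31.
Task 6 has to be done before task 7 (must start by day 31). That means finishing by day 31, i.e. starting by 31 − 6 = day 25.
Task 4 must finish in time for task 3 (must start by day 25, minus 3-day gap → day 22); task 5 (must start by day 23); task 6 (must start by day 25); task 7 (must start by day 31, minus 2-day gap → day 29). The tightest is day 22, so task 4 must start by 22 − 12 = day 10.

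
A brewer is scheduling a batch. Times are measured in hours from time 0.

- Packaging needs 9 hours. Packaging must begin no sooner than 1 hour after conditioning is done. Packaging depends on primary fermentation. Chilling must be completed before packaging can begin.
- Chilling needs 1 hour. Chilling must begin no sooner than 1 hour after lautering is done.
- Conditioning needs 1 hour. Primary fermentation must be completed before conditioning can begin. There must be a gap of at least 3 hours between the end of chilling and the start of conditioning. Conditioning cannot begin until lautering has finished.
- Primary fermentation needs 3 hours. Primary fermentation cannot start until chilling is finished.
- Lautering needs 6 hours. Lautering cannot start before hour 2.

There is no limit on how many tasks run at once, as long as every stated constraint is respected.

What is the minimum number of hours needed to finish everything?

24

Lautering cannot begin until its own release at hour 2. It runs from hour 2 to 2 + 6 = hour 8.
Chilling waits on lautering (finishes hour 8, plus 1-hour gap → hour 9), so it starts at hour 9 and finishes at 9 + 1 = hour 10.
Primary fermentation waits on chilling (finishes hour 10), so it starts at hour 10 and finishes at 10 + 3 = hour 13.
Conditioning cannot start until primary fermentation (finishes hour 13); chilling (finishes hour 10, plus 3-hour gap → hour 13); lautering (finishes hour 8). The controlling bound is hour 13, so conditioning finishes at 13 + 1 = hour 14.
Packaging has to wait for conditioning (finishes hour 14, plus 1-hour gap → hour 15); primary fermentation (finishes hour 13); chilling (finishes hour 10). The latest of these is hour 15, so packaging runs hour 15 to 15 + 9 = hour 24.
All tasks are finished once the last one completes. Finish times: Lautering at 8, Chilling at 10, Primary fermentation at 13, Conditioning at 14, Packaging at 24. The latest is hour 24.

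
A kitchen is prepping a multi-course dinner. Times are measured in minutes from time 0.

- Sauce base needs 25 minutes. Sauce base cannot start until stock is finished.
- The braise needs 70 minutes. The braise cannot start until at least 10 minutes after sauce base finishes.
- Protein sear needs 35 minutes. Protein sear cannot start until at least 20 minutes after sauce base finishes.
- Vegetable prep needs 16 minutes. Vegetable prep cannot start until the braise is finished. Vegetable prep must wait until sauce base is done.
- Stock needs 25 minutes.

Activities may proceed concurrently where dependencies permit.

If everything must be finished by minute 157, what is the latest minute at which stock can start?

To finish by minute 157, vegetable prep (duration 16) must start no later than minute 141.
The braise feeds into vegetable prep (must start by minute 141); so the braise must finish by minute 141 and therefore start by minute 71.
Nothing follows protein sear; the deadline of minute 157 is its only limit. It must start by 157 − 35 = minute 122.
Sauce base has several dependents: the braise (must start by minute 71, minus 10-minute gap → minute 61); protein sear (must start by minute 122, minus 20-minute gap → minute 102); vegetable prep (must start by minute 141). The earliest of those limits is minute 61, so sauce base must start by 61 − 25 = minute 36.
Stock feeds into sauce base (must start by minute 36); so stock must finish by minute 36 and therefore start by minute 11.

11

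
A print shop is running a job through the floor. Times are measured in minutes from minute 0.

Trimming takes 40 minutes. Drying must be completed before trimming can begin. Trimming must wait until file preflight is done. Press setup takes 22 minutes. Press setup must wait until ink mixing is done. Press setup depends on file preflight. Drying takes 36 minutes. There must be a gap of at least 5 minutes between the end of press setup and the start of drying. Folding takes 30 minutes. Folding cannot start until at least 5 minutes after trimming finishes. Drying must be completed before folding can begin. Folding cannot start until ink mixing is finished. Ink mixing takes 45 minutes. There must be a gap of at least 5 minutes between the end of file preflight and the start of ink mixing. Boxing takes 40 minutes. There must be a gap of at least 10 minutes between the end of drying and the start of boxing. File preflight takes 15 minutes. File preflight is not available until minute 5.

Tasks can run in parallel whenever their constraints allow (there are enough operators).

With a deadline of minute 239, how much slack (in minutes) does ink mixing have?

File preflight waits on its own release at minute 5, so it starts at minute 5 and finishes at 5 + 15 = minute 20.
After file preflight (finishes minute 20, plus 5-minute gap → minute 25), ink mixing can start at minute 25 and finishes at minute 70.

Working backward from the deadline:
Folding has no dependents, so it just needs to finish by minute 239. Starting by 239 − 30 = minute 209 achieves that.
Trimming has to be done before folding (must start by minute 209, minus 5-minute gap → minute 204). That means finishing by minute 204, i.e. starting by 204 − 40 = minute 164.
Boxing has no dependents, so it just needs to finish by minute 239. Starting by 239 − 40 = minute 199 achieves that.
Drying feeds trimming (must start by minute 164); folding (must start by minute 209); boxing (must start by minute 199, minus 10-minute gap → minute 189). Taking the minimum, drying must finish by minute 164 and start by 164 − 36 = minute 128.
Press setup must finish before drying (must start by minute 128, minus 5-minute gap → minute 123). With a 22-minute duration, press setup must start by 123 − 22 = minute 101.
Ink mixing feeds press setup (must start by minute 101); folding (must start by minute 209). Taking the minimum, ink mixing must finish by minute 101 and start by 101 − 45 = minute 56.
So ink mixing can start as early as minute 25 and as late as minute 56, giving 56 − 25 = 31 minutes of slack.

31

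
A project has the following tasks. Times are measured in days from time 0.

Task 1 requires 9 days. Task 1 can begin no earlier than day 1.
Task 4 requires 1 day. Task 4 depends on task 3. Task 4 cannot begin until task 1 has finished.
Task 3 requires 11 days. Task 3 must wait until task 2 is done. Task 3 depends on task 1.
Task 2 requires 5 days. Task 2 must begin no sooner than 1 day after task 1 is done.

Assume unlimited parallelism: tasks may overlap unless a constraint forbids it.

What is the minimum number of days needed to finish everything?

28

Task 1 waits on its own release at day 1, so it starts at day 1 and finishes at 1 + 9 = day 10.
Task 2 cannot begin until task 1 (finishes day 10, plus 1-day gap → day 11). It runs from day 11 to 11 + 5 = day 16.
Task 3 has to wait for task 2 (finishes day 16); task 1 (finishes day 10). The latest of these is day 16, so task 3 runs day 16 to 16 + 11 = day 27.
Task 4 has to wait for task 3 (finishes day 27); task 1 (finishes day 10). The latest of these is day 27, so task 4 runs day 27 to 27 + 1 = day 28.
All tasks are finished once the last one completes. Finish times: Task 1 at 10, Task 2 at 16, Task 3 at 27, Task 4 at 28. The latest is day 28.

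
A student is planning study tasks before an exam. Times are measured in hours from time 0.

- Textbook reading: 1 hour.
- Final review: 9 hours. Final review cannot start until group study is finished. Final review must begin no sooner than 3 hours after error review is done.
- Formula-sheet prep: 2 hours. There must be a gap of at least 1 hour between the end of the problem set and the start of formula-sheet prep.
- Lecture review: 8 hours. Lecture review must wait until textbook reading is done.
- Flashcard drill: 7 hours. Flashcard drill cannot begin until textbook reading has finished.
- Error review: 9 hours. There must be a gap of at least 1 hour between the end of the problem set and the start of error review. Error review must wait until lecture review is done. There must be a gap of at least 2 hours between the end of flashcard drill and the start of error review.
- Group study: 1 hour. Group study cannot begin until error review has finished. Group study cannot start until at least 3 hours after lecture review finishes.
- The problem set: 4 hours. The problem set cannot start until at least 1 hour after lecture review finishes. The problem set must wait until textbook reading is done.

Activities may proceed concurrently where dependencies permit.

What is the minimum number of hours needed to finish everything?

36

Nothing blocks textbook reading, so it runs from hour 0 to hour 1.
After textbook reading (finishes hour 1), flashcard drill can start at hour 1 and finishes at hour 8.
Lecture review cannot begin until textbook reading (finishes hour 1). It runs from hour 1 to 1 + 8 = hour 9.
The problem set needs all of lecture review (finishes hour 9, plus 1-hour gap → hour 10); textbook reading (finishes hour 1). That puts its earliest start at hour 10; it finishes at 10 + 4 = hour 14.
Formula-sheet prep cannot begin until the problem set (finishes hour 14, plus 1-hour gap → hour 15). It runs from hour 15 to 15 + 2 = hour 17.
Error review has to wait for the problem set (finishes hour 14, plus 1-hour gap → hour 15); lecture review (finishes hour 9); flashcard drill (finishes hour 8, plus 2-hour gap → hour 10). The latest of these is hour 15, so error review runs hour 15 to 15 + 9 = hour 24.
Group study needs all of error review (finishes hour 24); lecture review (finishes hour 9, plus 3-hour gap → hour 12). That puts its earliest start at hour 24; it finishes at 24 + 1 = hour 25.
Final review has to wait for group study (finishes hour 25); error review (finishes hour 24, plus 3-hour gap → hour 27). The latest of these is hour 27, so final review runs hour 27 to 27 + 9 = hour 36.
All tasks are finished once the last one completes. Finish times: Textbook reading at 1, Lecture review at 9, The problem set at 14, Flashcard drill at 8, Error review at 24, Group study at 25, Formula-sheet prep at 17, Final review at 36. The latest is hour 36.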